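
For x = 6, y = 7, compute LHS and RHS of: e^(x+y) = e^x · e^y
LHS = e^(6+7) = e^13 ≈ 442413.4
RHS = e^6 · e^7 = e^13 ≈ 442413.4

LHS = RHS: the two sides agree.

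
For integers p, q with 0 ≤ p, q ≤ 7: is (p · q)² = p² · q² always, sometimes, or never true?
Always true

The identity holds for every pair in the range. For instance at (p, q) = (0, 5): both sides equal 0.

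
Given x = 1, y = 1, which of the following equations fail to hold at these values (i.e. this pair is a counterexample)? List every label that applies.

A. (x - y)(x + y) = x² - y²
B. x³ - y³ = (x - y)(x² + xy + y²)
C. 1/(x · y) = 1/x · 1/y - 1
C

Evaluating each claim at the given values:
A. LHS = 0, RHS = 0 → holds here (LHS = RHS)
B. LHS = 0, RHS = 0 → holds here (LHS = RHS)
C. LHS = 1, RHS = 0 → fails here (LHS ≠ RHS)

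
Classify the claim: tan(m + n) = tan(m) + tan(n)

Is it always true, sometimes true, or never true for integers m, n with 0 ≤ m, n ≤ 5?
Sometimes true

It holds at (m, n) = (0, 2) (both sides equal tan(2) ≈ -2.185), but fails at (m, n) = (1, 1) (LHS = tan(2) ≈ -2.185, RHS = 2·tan(1) ≈ 3.115).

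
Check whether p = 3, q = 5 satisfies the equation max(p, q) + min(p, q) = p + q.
Substituting p = 3, q = 5:

LHS = max(3, 5) + min(3, 5) = 8
RHS = 3 + 5 = 8

LHS = RHS, so the equation holds at this point.

Answer: Holds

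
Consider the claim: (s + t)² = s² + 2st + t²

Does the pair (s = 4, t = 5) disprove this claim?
Substituting s = 4, t = 5:
LHS = (4 + 5)² = 81
RHS = 4² + 2·4·5 + 5² = 81

The sides agree, so this pair does not disprove the claim.

Answer: No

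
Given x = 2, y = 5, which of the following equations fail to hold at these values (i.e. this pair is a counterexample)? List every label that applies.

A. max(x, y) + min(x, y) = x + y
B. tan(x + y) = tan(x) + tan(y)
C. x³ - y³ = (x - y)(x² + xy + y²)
Evaluating each claim at the given values:
A. LHS = 7, RHS = 7 → holds here (LHS = RHS)
B. LHS = tan(7) ≈ 0.8714, RHS = tan(5) + tan(2) ≈ -5.566 → fails here (LHS ≠ RHS)
C. LHS = -117, RHS = -117 → holds here (LHS = RHS)

Answer: B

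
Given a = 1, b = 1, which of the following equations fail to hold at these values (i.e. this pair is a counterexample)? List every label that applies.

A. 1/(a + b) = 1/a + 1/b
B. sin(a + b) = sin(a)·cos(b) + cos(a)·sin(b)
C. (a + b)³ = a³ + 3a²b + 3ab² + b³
Evaluating each claim at the given values:
A. LHS = 1/2, RHS = 2 → fails here (LHS ≠ RHS)
B. LHS = sin(2) ≈ 0.9093, RHS = 2·sin(1)·cos(1) ≈ 0.9093 → holds here (LHS = RHS)
C. LHS = 8, RHS = 8 → holds here (LHS = RHS)

Answer: A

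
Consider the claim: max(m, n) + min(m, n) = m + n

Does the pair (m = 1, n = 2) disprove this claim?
Substituting m = 1, n = 2:
LHS = max(1, 2) + min(1, 2) = 3
RHS = 1 + 2 = 3

The sides agree, so this pair does not disprove the claim.

Answer: No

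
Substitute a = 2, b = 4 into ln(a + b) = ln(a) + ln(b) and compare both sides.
LHS = ln(2 + 4) = ln(6) ≈ 1.792
RHS = ln(2) + ln(4) ≈ 2.079

LHS ≠ RHS (they differ by about 0.2877), so the equation does not hold here.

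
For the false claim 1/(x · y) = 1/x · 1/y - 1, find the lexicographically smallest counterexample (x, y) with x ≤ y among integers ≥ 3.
Substituting (3, 3) into the claim:
LHS = 1/(3 · 3) = 1/9
RHS = 1/3 · 1/3 - 1 = -8/9

Since LHS ≠ RHS, this pair disproves the claim, and no lexicographically smaller pair (x ≤ y, integers ≥ 3) does.

For instance (5, 7) is also a counterexample (LHS = 1/35, RHS = -34/35), but it's lexicographically larger.

Answer: (x, y) = (3, 3)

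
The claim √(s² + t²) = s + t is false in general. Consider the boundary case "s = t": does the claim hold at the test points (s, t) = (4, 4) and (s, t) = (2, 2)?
No, fails at both test points

At (4, 4): LHS = 4·√(2) ≈ 5.657 ≠ RHS = 8
At (2, 2): LHS = 2·√(2) ≈ 2.828 ≠ RHS = 4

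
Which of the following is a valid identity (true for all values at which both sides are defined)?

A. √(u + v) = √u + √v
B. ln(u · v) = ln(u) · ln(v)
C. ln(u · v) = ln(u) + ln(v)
C

A: fails at (1, 2) — LHS = √(3) ≈ 1.732, RHS = 1 + √(2) ≈ 2.414.
B: fails at (1, 2) — LHS = ln(2) ≈ 0.6931, RHS = 0.
C: holds — e.g. at (4, 5), both sides equal ln(20) ≈ 2.996.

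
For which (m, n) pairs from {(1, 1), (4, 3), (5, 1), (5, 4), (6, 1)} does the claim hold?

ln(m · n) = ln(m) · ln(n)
Testing each pair:
(1, 1): LHS = 0, RHS = 0 → holds
(4, 3): LHS = ln(12) ≈ 2.485, RHS = ln(3)·ln(4) ≈ 1.523 → fails
(5, 1): LHS = ln(5) ≈ 1.609, RHS = 0 → fails
(5, 4): LHS = ln(20) ≈ 2.996, RHS = ln(4)·ln(5) ≈ 2.231 → fails
(6, 1): LHS = ln(6) ≈ 1.792, RHS = 0 → fails

1 of 5 pairs satisfies the claim.

Answer: (1, 1)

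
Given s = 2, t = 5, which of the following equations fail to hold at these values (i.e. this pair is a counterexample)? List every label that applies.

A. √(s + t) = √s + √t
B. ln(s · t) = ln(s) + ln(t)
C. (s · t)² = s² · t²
A

Evaluating each claim at the given values:
A. LHS = √(7) ≈ 2.646, RHS = √(2) + √(5) ≈ 3.65 → fails here (LHS ≠ RHS)
B. LHS = ln(10) ≈ 2.303, RHS = ln(2) + ln(5) ≈ 2.303 → holds here (LHS = RHS)
C. LHS = 100, RHS = 100 → holds here (LHS = RHS)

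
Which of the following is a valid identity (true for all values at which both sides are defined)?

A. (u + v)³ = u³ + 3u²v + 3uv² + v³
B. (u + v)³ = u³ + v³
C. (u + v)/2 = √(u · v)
A

A: holds — e.g. at (3, 7), both sides equal 1000.
B: fails at (1, 4) — LHS = 125, RHS = 65.
C: fails at (4, 5) — LHS = 9/2, RHS = 2·√(5) ≈ 4.472.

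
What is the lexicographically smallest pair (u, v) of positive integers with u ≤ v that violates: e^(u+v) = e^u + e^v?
(u, v) = (1, 1)

Substituting (1, 1) into the claim:
LHS = e^(1+1) = e^2 ≈ 7.389
RHS = e^1 + e^1 = 2·e ≈ 5.437

Since LHS ≠ RHS, this pair disproves the claim, and no lexicographically smaller pair (u ≤ v, positive integers) does.

For instance (3, 4) is also a counterexample (LHS = e^7 ≈ 1097, RHS = e^3 + e^4 ≈ 74.68), but it's lexicographically larger.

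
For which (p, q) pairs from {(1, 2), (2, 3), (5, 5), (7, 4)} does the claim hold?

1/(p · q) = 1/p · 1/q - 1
Testing each pair:
(1, 2): LHS = 1/2, RHS = -1/2 → fails
(2, 3): LHS = 1/6, RHS = -5/6 → fails
(5, 5): LHS = 1/25, RHS = -24/25 → fails
(7, 4): LHS = 1/28, RHS = -27/28 → fails

No pair satisfies the claim.

Answer: None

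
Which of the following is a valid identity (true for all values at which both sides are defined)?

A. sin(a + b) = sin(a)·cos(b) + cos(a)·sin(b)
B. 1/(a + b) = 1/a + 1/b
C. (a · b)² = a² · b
A: holds — e.g. at (0, 1), both sides equal sin(1) ≈ 0.8415.
B: fails at (3, 7) — LHS = 1/10, RHS = 10/21.
C: fails at (4, 5) — LHS = 400, RHS = 80.

Answer: A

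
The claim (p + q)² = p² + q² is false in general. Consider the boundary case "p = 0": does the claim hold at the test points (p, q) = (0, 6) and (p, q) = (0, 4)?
Yes, holds at both test points

At (0, 6): LHS = 36, RHS = 36 → equal
At (0, 4): LHS = 16, RHS = 16 → equal

So the claim does hold at both of these boundary points, even though it is not an identity.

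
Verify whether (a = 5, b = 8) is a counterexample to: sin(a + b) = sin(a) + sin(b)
Substituting a = 5, b = 8:
LHS = sin(5 + 8) = sin(13) ≈ 0.4202
RHS = sin(5) + sin(8) ≈ 0.03043

Since LHS ≠ RHS, this pair disproves the claim.

Answer: Yes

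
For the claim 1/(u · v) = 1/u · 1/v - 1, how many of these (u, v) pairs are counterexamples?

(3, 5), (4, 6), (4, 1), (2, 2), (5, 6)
5

Testing each pair:
(3, 5): LHS = 1/15, RHS = -14/15 → counterexample
(4, 6): LHS = 1/24, RHS = -23/24 → counterexample
(4, 1): LHS = 1/4, RHS = -3/4 → counterexample
(2, 2): LHS = 1/4, RHS = -3/4 → counterexample
(5, 6): LHS = 1/30, RHS = -29/30 → counterexample

That makes 5 counterexamples.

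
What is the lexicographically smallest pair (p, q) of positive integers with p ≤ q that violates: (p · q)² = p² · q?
Substituting (1, 2) into the claim:
LHS = (1 · 2)² = 4
RHS = 1² · 2 = 2

Since LHS ≠ RHS, this pair disproves the claim, and no lexicographically smaller pair (p ≤ q, positive integers) does.

For instance (2, 8) is also a counterexample (LHS = 256, RHS = 32), but it's lexicographically larger.

Answer: (p, q) = (1, 2)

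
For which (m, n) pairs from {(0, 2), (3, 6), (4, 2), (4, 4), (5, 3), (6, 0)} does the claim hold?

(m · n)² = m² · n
(0, 2), (6, 0)

Testing each pair:
(0, 2): LHS = 0, RHS = 0 → holds
(3, 6): LHS = 324, RHS = 54 → fails
(4, 2): LHS = 64, RHS = 32 → fails
(4, 4): LHS = 256, RHS = 64 → fails
(5, 3): LHS = 225, RHS = 75 → fails
(6, 0): LHS = 0, RHS = 0 → holds

2 of 6 pairs satisfy the claim.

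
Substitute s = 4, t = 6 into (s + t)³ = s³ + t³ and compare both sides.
LHS = (4 + 6)³ = 1000
RHS = 4³ + 6³ = 280

LHS ≠ RHS, so the equation does not hold here.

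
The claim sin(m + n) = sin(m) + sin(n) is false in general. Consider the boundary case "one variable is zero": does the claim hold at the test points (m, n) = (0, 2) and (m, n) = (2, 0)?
At (0, 2): LHS = sin(2) ≈ 0.9093, RHS = sin(2) ≈ 0.9093 → equal
At (2, 0): LHS = sin(2) ≈ 0.9093, RHS = sin(2) ≈ 0.9093 → equal

So the claim does hold at both of these boundary points, even though it is not an identity.

Answer: Yes, holds at both test points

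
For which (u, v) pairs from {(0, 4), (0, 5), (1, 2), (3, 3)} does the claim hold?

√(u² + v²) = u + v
(0, 4), (0, 5)

Testing each pair:
(0, 4): LHS = 4, RHS = 4 → holds
(0, 5): LHS = 5, RHS = 5 → holds
(1, 2): LHS = √(5) ≈ 2.236, RHS = 3 → fails
(3, 3): LHS = 3·√(2) ≈ 4.243, RHS = 6 → fails

2 of 4 pairs satisfy the claim.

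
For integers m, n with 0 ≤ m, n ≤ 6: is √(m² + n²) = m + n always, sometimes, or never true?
Sometimes true

It holds at (m, n) = (0, 3) (both sides equal 3), but fails at (m, n) = (3, 1) (LHS = √(10) ≈ 3.162, RHS = 4).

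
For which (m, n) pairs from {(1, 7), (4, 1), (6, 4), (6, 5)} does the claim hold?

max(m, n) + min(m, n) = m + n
Testing each pair:
(1, 7): LHS = 8, RHS = 8 → holds
(4, 1): LHS = 5, RHS = 5 → holds
(6, 4): LHS = 10, RHS = 10 → holds
(6, 5): LHS = 11, RHS = 11 → holds

Every pair satisfies the claim.

Answer: All pairs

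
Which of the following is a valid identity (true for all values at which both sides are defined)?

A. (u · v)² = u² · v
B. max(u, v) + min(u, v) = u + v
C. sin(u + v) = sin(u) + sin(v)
B

A: fails at (1, 2) — LHS = 4, RHS = 2.
B: holds — e.g. at (6, 7), both sides equal 13.
C: fails at (4, 6) — LHS = sin(10) ≈ -0.544, RHS = sin(4) + sin(6) ≈ -1.036.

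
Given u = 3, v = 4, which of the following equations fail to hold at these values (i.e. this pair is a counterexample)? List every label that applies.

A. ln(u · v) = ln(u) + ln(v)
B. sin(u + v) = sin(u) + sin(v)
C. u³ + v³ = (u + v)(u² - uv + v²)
B

Evaluating each claim at the given values:
A. LHS = ln(12) ≈ 2.485, RHS = ln(3) + ln(4) ≈ 2.485 → holds here (LHS = RHS)
B. LHS = sin(7) ≈ 0.657, RHS = sin(4) + sin(3) ≈ -0.6157 → fails here (LHS ≠ RHS)
C. LHS = 91, RHS = 91 → holds here (LHS = RHS)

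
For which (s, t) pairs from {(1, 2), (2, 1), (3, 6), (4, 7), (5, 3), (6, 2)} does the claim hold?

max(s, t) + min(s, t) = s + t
All pairs

Testing each pair:
(1, 2): LHS = 3, RHS = 3 → holds
(2, 1): LHS = 3, RHS = 3 → holds
(3, 6): LHS = 9, RHS = 9 → holds
(4, 7): LHS = 11, RHS = 11 → holds
(5, 3): LHS = 8, RHS = 8 → holds
(6, 2): LHS = 8, RHS = 8 → holds

Every pair satisfies the claim.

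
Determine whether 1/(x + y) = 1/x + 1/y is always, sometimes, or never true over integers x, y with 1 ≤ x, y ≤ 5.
The claim fails for every pair in the range. For instance at (x, y) = (1, 4): LHS = 1/5, RHS = 5/4.

Answer: Never true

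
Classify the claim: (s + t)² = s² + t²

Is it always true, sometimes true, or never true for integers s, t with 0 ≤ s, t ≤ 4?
Sometimes true

It holds at (s, t) = (3, 0) (both sides equal 9), but fails at (s, t) = (1, 3) (LHS = 16, RHS = 10).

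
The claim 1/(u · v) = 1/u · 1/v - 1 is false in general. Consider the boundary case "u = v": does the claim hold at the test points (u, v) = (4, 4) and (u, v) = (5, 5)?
No, fails at both test points

At (4, 4): LHS = 1/16 ≠ RHS = -15/16
At (5, 5): LHS = 1/25 ≠ RHS = -24/25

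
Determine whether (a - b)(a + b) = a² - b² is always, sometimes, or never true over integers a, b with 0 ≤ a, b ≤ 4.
Always true

The identity holds for every pair in the range. For instance at (a, b) = (3, 2): both sides equal 5.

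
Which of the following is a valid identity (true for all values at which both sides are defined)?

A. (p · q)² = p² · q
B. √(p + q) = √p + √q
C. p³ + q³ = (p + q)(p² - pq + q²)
A: fails at (6, 7) — LHS = 1764, RHS = 252.
B: fails at (1, 3) — LHS = 2, RHS = 1 + √(3) ≈ 2.732.
C: holds — e.g. at (2, 3), both sides equal 35.

Answer: C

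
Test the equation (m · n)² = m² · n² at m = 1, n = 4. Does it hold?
Substituting m = 1, n = 4:

LHS = (1 · 4)² = 16
RHS = 1² · 4² = 16

LHS = RHS, so the equation holds at this point.

Answer: Holds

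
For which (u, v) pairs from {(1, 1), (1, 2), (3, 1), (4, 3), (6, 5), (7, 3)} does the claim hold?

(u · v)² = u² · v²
Testing each pair:
(1, 1): LHS = 1, RHS = 1 → holds
(1, 2): LHS = 4, RHS = 4 → holds
(3, 1): LHS = 9, RHS = 9 → holds
(4, 3): LHS = 144, RHS = 144 → holds
(6, 5): LHS = 900, RHS = 900 → holds
(7, 3): LHS = 441, RHS = 441 → holds

Every pair satisfies the claim.

Answer: All pairs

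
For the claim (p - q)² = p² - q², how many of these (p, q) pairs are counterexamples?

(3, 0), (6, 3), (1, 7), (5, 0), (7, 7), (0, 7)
3

Testing each pair:
(3, 0): LHS = 9, RHS = 9 → satisfies claim
(6, 3): LHS = 9, RHS = 27 → counterexample
(1, 7): LHS = 36, RHS = -48 → counterexample
(5, 0): LHS = 25, RHS = 25 → satisfies claim
(7, 7): LHS = 0, RHS = 0 → satisfies claim
(0, 7): LHS = 49, RHS = -49 → counterexample

That makes 3 counterexamples.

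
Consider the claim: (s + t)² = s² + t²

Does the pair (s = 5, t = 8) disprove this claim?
Yes

Substituting s = 5, t = 8:
LHS = (5 + 8)² = 169
RHS = 5² + 8² = 89

Since LHS ≠ RHS, this pair disproves the claim.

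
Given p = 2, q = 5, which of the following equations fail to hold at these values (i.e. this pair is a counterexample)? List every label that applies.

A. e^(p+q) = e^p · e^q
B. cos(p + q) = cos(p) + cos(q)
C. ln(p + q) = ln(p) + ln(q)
B, C

Evaluating each claim at the given values:
A. LHS = e^7 ≈ 1097, RHS = e^7 ≈ 1097 → holds here (LHS = RHS)
B. LHS = cos(7) ≈ 0.7539, RHS = cos(2) + cos(5) ≈ -0.1325 → fails here (LHS ≠ RHS)
C. LHS = ln(7) ≈ 1.946, RHS = ln(2) + ln(5) ≈ 2.303 → fails here (LHS ≠ RHS)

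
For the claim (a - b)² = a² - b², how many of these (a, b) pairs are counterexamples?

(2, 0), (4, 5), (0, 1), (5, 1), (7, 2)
4

Testing each pair:
(2, 0): LHS = 4, RHS = 4 → satisfies claim
(4, 5): LHS = 1, RHS = -9 → counterexample
(0, 1): LHS = 1, RHS = -1 → counterexample
(5, 1): LHS = 16, RHS = 24 → counterexample
(7, 2): LHS = 25, RHS = 45 → counterexample

That makes 4 counterexamples.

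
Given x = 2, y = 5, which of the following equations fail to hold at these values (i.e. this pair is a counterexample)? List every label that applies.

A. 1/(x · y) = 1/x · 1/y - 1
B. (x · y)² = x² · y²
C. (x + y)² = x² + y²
Evaluating each claim at the given values:
A. LHS = 1/10, RHS = -9/10 → fails here (LHS ≠ RHS)
B. LHS = 100, RHS = 100 → holds here (LHS = RHS)
C. LHS = 49, RHS = 29 → fails here (LHS ≠ RHS)

Answer: A, C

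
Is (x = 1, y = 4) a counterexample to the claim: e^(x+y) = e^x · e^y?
Substituting x = 1, y = 4:
LHS = e^(1+4) = e^5 ≈ 148.4
RHS = e^1 · e^4 = e^5 ≈ 148.4

The sides agree, so this pair does not disprove the claim.

Answer: No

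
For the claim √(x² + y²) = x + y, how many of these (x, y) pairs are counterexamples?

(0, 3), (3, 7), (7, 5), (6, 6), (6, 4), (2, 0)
4

Testing each pair:
(0, 3): LHS = 3, RHS = 3 → satisfies claim
(3, 7): LHS = √(58) ≈ 7.616, RHS = 10 → counterexample
(7, 5): LHS = √(74) ≈ 8.602, RHS = 12 → counterexample
(6, 6): LHS = 6·√(2) ≈ 8.485, RHS = 12 → counterexample
(6, 4): LHS = 2·√(13) ≈ 7.211, RHS = 10 → counterexample
(2, 0): LHS = 2, RHS = 2 → satisfies claim

That makes 4 counterexamples.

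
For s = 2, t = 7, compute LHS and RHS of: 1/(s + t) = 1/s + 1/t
LHS = 1/(2 + 7) = 1/9
RHS = 1/2 + 1/7 = 9/14

LHS ≠ RHS, so the equation does not hold here.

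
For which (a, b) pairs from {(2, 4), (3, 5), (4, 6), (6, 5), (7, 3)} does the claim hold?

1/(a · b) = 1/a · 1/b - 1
None

Testing each pair:
(2, 4): LHS = 1/8, RHS = -7/8 → fails
(3, 5): LHS = 1/15, RHS = -14/15 → fails
(4, 6): LHS = 1/24, RHS = -23/24 → fails
(6, 5): LHS = 1/30, RHS = -29/30 → fails
(7, 3): LHS = 1/21, RHS = -20/21 → fails

No pair satisfies the claim.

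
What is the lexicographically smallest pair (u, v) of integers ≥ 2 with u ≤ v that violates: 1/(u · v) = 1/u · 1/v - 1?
(u, v) = (2, 2)

Substituting (2, 2) into the claim:
LHS = 1/(2 · 2) = 1/4
RHS = 1/2 · 1/2 - 1 = -3/4

Since LHS ≠ RHS, this pair disproves the claim, and no lexicographically smaller pair (u ≤ v, integers ≥ 2) does.

For instance (7, 8) is also a counterexample (LHS = 1/56, RHS = -55/56), but it's lexicographically larger.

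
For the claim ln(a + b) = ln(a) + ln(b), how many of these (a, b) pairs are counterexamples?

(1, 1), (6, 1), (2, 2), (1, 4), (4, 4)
Testing each pair:
(1, 1): LHS = ln(2) ≈ 0.6931, RHS = 0 → counterexample
(6, 1): LHS = ln(7) ≈ 1.946, RHS = ln(6) ≈ 1.792 → counterexample
(2, 2): LHS = ln(4) ≈ 1.386, RHS = 2·ln(2) ≈ 1.386 → satisfies claim
(1, 4): LHS = ln(5) ≈ 1.609, RHS = ln(4) ≈ 1.386 → counterexample
(4, 4): LHS = ln(8) ≈ 2.079, RHS = 2·ln(4) ≈ 2.773 → counterexample

That makes 4 counterexamples.

Answer: 4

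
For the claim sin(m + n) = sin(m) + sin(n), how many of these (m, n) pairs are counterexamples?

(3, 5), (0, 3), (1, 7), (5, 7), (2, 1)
4

Testing each pair:
(3, 5): LHS = sin(8) ≈ 0.9894, RHS = sin(5) + sin(3) ≈ -0.8178 → counterexample
(0, 3): LHS = sin(3) ≈ 0.1411, RHS = sin(3) ≈ 0.1411 → satisfies claim
(1, 7): LHS = sin(8) ≈ 0.9894, RHS = sin(7) + sin(1) ≈ 1.498 → counterexample
(5, 7): LHS = sin(12) ≈ -0.5366, RHS = sin(5) + sin(7) ≈ -0.3019 → counterexample
(2, 1): LHS = sin(3) ≈ 0.1411, RHS = sin(1) + sin(2) ≈ 1.751 → counterexample

That makes 4 counterexamples.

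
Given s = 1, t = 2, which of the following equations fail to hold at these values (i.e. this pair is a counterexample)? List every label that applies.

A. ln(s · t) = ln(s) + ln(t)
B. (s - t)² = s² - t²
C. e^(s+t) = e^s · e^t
Evaluating each claim at the given values:
A. LHS = ln(2) ≈ 0.6931, RHS = ln(2) ≈ 0.6931 → holds here (LHS = RHS)
B. LHS = 1, RHS = -3 → fails here (LHS ≠ RHS)
C. LHS = e^3 ≈ 20.09, RHS = e^3 ≈ 20.09 → holds here (LHS = RHS)

Answer: B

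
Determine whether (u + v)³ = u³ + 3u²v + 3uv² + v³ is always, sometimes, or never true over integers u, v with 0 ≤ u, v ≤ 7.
Always true

The identity holds for every pair in the range. For instance at (u, v) = (5, 5): both sides equal 1000.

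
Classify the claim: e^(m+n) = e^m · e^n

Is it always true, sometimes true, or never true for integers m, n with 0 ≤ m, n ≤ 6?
The identity holds for every pair in the range. For instance at (m, n) = (3, 3): both sides equal e^6 ≈ 403.4.

Answer: Always true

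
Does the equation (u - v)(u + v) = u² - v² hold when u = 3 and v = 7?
Holds

Substituting u = 3, v = 7:

LHS = (3 - 7)(3 + 7) = -40
RHS = 3² - 7² = -40

LHS = RHS, so the equation holds at this point.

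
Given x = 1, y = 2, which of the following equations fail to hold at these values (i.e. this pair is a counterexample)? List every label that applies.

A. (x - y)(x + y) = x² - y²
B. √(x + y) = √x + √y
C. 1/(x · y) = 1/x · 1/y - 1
Evaluating each claim at the given values:
A. LHS = -3, RHS = -3 → holds here (LHS = RHS)
B. LHS = √(3) ≈ 1.732, RHS = 1 + √(2) ≈ 2.414 → fails here (LHS ≠ RHS)
C. LHS = 1/2, RHS = -1/2 → fails here (LHS ≠ RHS)

Answer: B, C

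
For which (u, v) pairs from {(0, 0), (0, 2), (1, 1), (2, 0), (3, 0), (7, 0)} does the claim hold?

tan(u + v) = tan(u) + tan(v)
(0, 0), (0, 2), (2, 0), (3, 0), (7, 0)

Testing each pair:
(0, 0): LHS = 0, RHS = 0 → holds
(0, 2): LHS = tan(2) ≈ -2.185, RHS = tan(2) ≈ -2.185 → holds
(1, 1): LHS = tan(2) ≈ -2.185, RHS = 2·tan(1) ≈ 3.115 → fails
(2, 0): LHS = tan(2) ≈ -2.185, RHS = tan(2) ≈ -2.185 → holds
(3, 0): LHS = tan(3) ≈ -0.1425, RHS = tan(3) ≈ -0.1425 → holds
(7, 0): LHS = tan(7) ≈ 0.8714, RHS = tan(7) ≈ 0.8714 → holds

5 of 6 pairs satisfy the claim.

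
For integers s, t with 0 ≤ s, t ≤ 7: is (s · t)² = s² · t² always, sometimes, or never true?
Always true

The identity holds for every pair in the range. For instance at (s, t) = (2, 2): both sides equal 16.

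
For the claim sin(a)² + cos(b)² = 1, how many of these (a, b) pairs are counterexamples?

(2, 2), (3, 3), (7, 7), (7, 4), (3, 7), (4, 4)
2

Testing each pair:
(2, 2): LHS = cos(2)² + sin(2)² = 1, RHS = 1 → satisfies claim
(3, 3): LHS = sin(3)² + cos(3)² = 1, RHS = 1 → satisfies claim
(7, 7): LHS = sin(7)² + cos(7)² = 1, RHS = 1 → satisfies claim
(7, 4): LHS = cos(4)² + sin(7)² ≈ 0.8589, RHS = 1 → counterexample
(3, 7): LHS = sin(3)² + cos(7)² ≈ 0.5883, RHS = 1 → counterexample
(4, 4): LHS = cos(4)² + sin(4)² = 1, RHS = 1 → satisfies claim

That makes 2 counterexamples.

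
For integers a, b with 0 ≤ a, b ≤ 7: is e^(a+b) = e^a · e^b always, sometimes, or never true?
Always true

The identity holds for every pair in the range. For instance at (a, b) = (3, 2): both sides equal e^5 ≈ 148.4.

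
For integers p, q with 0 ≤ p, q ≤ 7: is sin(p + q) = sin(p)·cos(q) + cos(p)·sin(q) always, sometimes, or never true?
Always true

The identity holds for every pair in the range. For instance at (p, q) = (3, 5): both sides equal sin(8) ≈ 0.9894.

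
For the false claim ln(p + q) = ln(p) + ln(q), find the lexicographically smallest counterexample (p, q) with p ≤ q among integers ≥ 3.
(p, q) = (3, 3)

Substituting (3, 3) into the claim:
LHS = ln(3 + 3) = ln(6) ≈ 1.792
RHS = ln(3) + ln(3) = 2·ln(3) ≈ 2.197

Since LHS ≠ RHS, this pair disproves the claim, and no lexicographically smaller pair (p ≤ q, integers ≥ 3) does.

For instance (3, 7) is also a counterexample (LHS = ln(10) ≈ 2.303, RHS = ln(3) + ln(7) ≈ 3.045), but it's lexicographically larger.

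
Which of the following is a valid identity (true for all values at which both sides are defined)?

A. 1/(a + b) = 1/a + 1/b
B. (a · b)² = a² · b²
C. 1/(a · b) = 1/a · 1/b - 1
B

A: fails at (3, 3) — LHS = 1/6, RHS = 2/3.
B: holds — e.g. at (5, 8), both sides equal 1600.
C: fails at (3, 5) — LHS = 1/15, RHS = -14/15.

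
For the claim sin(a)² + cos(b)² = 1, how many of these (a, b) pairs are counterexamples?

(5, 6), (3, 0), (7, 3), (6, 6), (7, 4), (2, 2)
Testing each pair:
(5, 6): LHS = sin(5)² + cos(6)² ≈ 1.841, RHS = 1 → counterexample
(3, 0): LHS = sin(3)² + 1 ≈ 1.02, RHS = 1 → counterexample
(7, 3): LHS = sin(7)² + cos(3)² ≈ 1.412, RHS = 1 → counterexample
(6, 6): LHS = sin(6)² + cos(6)² = 1, RHS = 1 → satisfies claim
(7, 4): LHS = cos(4)² + sin(7)² ≈ 0.8589, RHS = 1 → counterexample
(2, 2): LHS = cos(2)² + sin(2)² = 1, RHS = 1 → satisfies claim

That makes 4 counterexamples.

Answer: 4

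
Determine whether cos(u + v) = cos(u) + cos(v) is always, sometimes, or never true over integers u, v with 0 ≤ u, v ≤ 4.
Never true

The claim fails for every pair in the range. For instance at (u, v) = (2, 4): LHS = cos(6) ≈ 0.9602, RHS = cos(4) + cos(2) ≈ -1.07.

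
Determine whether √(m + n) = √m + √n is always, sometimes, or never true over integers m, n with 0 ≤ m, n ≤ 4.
It holds at (m, n) = (0, 4) (both sides equal 2), but fails at (m, n) = (1, 3) (LHS = 2, RHS = 1 + √(3) ≈ 2.732).

Answer: Sometimes true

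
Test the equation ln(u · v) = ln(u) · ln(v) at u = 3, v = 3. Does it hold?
Substituting u = 3, v = 3:

LHS = ln(3 · 3) = ln(9) ≈ 2.197
RHS = ln(3) · ln(3) = ln(3)² ≈ 1.207

LHS ≠ RHS, so the equation does not hold at this point.

Answer: Fails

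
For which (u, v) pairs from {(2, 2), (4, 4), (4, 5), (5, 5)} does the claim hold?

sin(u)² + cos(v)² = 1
(2, 2), (4, 4), (5, 5)

Testing each pair:
(2, 2): LHS = cos(2)² + sin(2)² = 1, RHS = 1 → holds
(4, 4): LHS = cos(4)² + sin(4)² = 1, RHS = 1 → holds
(4, 5): LHS = cos(5)² + sin(4)² ≈ 0.6532, RHS = 1 → fails
(5, 5): LHS = cos(5)² + sin(5)² = 1, RHS = 1 → holds

3 of 4 pairs satisfy the claim.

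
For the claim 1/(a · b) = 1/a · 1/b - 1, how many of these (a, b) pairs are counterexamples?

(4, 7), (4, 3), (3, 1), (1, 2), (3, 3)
5

Testing each pair:
(4, 7): LHS = 1/28, RHS = -27/28 → counterexample
(4, 3): LHS = 1/12, RHS = -11/12 → counterexample
(3, 1): LHS = 1/3, RHS = -2/3 → counterexample
(1, 2): LHS = 1/2, RHS = -1/2 → counterexample
(3, 3): LHS = 1/9, RHS = -8/9 → counterexample

That makes 5 counterexamples.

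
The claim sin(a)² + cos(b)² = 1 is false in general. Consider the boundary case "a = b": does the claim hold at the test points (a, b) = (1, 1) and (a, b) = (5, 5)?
Yes, holds at both test points

At (1, 1): LHS = cos(1)² + sin(1)² = 1, RHS = 1 → equal
At (5, 5): LHS = cos(5)² + sin(5)² = 1, RHS = 1 → equal

So the claim does hold at both of these boundary points, even though it is not an identity.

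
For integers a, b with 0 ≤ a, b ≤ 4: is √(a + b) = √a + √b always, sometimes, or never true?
It holds at (a, b) = (0, 3) (both sides equal √(3) ≈ 1.732), but fails at (a, b) = (2, 3) (LHS = √(5) ≈ 2.236, RHS = √(2) + √(3) ≈ 3.146).

Answer: Sometimes true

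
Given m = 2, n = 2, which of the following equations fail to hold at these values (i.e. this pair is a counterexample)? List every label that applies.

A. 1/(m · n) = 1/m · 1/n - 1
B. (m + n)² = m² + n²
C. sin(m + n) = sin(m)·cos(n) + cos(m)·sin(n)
Evaluating each claim at the given values:
A. LHS = 1/4, RHS = -3/4 → fails here (LHS ≠ RHS)
B. LHS = 16, RHS = 8 → fails here (LHS ≠ RHS)
C. LHS = sin(4) ≈ -0.7568, RHS = 2·sin(2)·cos(2) ≈ -0.7568 → holds here (LHS = RHS)

Answer: A, B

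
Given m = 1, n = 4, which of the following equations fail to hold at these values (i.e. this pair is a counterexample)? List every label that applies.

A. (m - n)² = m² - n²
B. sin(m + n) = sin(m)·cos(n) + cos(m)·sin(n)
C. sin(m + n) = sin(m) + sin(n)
A, C

Evaluating each claim at the given values:
A. LHS = 9, RHS = -15 → fails here (LHS ≠ RHS)
B. LHS = sin(5) ≈ -0.9589, RHS = sin(1)·cos(4) + sin(4)·cos(1) ≈ -0.9589 → holds here (LHS = RHS)
C. LHS = sin(5) ≈ -0.9589, RHS = sin(4) + sin(1) ≈ 0.08467 → fails here (LHS ≠ RHS)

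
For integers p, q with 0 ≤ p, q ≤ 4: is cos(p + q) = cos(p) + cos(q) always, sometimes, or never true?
The claim fails for every pair in the range. For instance at (p, q) = (3, 0): LHS = cos(3) ≈ -0.99, RHS = cos(3) + 1 ≈ 0.01001.

Answer: Never true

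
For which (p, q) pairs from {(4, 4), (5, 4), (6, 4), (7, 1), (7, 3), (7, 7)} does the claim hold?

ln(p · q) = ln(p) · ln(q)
Testing each pair:
(4, 4): LHS = ln(16) ≈ 2.773, RHS = ln(4)² ≈ 1.922 → fails
(5, 4): LHS = ln(20) ≈ 2.996, RHS = ln(4)·ln(5) ≈ 2.231 → fails
(6, 4): LHS = ln(24) ≈ 3.178, RHS = ln(4)·ln(6) ≈ 2.484 → fails
(7, 1): LHS = ln(7) ≈ 1.946, RHS = 0 → fails
(7, 3): LHS = ln(21) ≈ 3.045, RHS = ln(3)·ln(7) ≈ 2.138 → fails
(7, 7): LHS = ln(49) ≈ 3.892, RHS = ln(7)² ≈ 3.787 → fails

No pair satisfies the claim.

Answer: None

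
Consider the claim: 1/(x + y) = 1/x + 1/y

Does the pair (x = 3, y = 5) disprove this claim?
Yes

Substituting x = 3, y = 5:
LHS = 1/(3 + 5) = 1/8
RHS = 1/3 + 1/5 = 8/15

Since LHS ≠ RHS, this pair disproves the claim.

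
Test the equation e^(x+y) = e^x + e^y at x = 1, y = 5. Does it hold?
Fails

Substituting x = 1, y = 5:

LHS = e^(1+5) = e^6 ≈ 403.4
RHS = e^1 + e^5 = e + e^5 ≈ 151.1

LHS ≠ RHS, so the equation does not hold at this point.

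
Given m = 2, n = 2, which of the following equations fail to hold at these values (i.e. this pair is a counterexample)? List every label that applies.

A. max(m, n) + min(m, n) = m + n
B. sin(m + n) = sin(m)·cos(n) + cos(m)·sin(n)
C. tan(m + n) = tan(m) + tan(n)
C

Evaluating each claim at the given values:
A. LHS = 4, RHS = 4 → holds here (LHS = RHS)
B. LHS = sin(4) ≈ -0.7568, RHS = 2·sin(2)·cos(2) ≈ -0.7568 → holds here (LHS = RHS)
C. LHS = tan(4) ≈ 1.158, RHS = 2·tan(2) ≈ -4.37 → fails here (LHS ≠ RHS)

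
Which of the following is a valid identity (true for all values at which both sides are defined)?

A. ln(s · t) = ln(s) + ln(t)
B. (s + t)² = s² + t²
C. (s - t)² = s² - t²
A: holds — e.g. at (2, 7), both sides equal ln(14) ≈ 2.639.
B: fails at (1, 4) — LHS = 25, RHS = 17.
C: fails at (2, 4) — LHS = 4, RHS = -12.

Answer: A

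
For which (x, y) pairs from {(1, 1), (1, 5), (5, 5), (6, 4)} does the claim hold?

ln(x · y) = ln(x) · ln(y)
(1, 1)

Testing each pair:
(1, 1): LHS = 0, RHS = 0 → holds
(1, 5): LHS = ln(5) ≈ 1.609, RHS = 0 → fails
(5, 5): LHS = ln(25) ≈ 3.219, RHS = ln(5)² ≈ 2.59 → fails
(6, 4): LHS = ln(24) ≈ 3.178, RHS = ln(4)·ln(6) ≈ 2.484 → fails

1 of 4 pairs satisfies the claim.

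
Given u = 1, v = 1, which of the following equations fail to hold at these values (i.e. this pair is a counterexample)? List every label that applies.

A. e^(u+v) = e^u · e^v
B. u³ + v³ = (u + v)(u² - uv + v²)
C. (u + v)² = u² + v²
Evaluating each claim at the given values:
A. LHS = e^2 ≈ 7.389, RHS = e^2 ≈ 7.389 → holds here (LHS = RHS)
B. LHS = 2, RHS = 2 → holds here (LHS = RHS)
C. LHS = 4, RHS = 2 → fails here (LHS ≠ RHS)

Answer: C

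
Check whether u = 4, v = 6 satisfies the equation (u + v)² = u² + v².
Fails

Substituting u = 4, v = 6:

LHS = (4 + 6)² = 100
RHS = 4² + 6² = 52

LHS ≠ RHS, so the equation does not hold at this point.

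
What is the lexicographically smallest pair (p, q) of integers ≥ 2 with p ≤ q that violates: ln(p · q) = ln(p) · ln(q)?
(p, q) = (2, 2)

Substituting (2, 2) into the claim:
LHS = ln(2 · 2) = ln(4) ≈ 1.386
RHS = ln(2) · ln(2) = ln(2)² ≈ 0.4805

Since LHS ≠ RHS, this pair disproves the claim, and no lexicographically smaller pair (p ≤ q, integers ≥ 2) does.

For instance (4, 9) is also a counterexample (LHS = ln(36) ≈ 3.584, RHS = ln(4)·ln(9) ≈ 3.046), but it's lexicographically larger.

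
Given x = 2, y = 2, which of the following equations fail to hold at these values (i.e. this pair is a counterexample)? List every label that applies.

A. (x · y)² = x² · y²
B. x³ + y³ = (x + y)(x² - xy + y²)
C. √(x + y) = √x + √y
Evaluating each claim at the given values:
A. LHS = 16, RHS = 16 → holds here (LHS = RHS)
B. LHS = 16, RHS = 16 → holds here (LHS = RHS)
C. LHS = 2, RHS = 2·√(2) ≈ 2.828 → fails here (LHS ≠ RHS)

Answer: C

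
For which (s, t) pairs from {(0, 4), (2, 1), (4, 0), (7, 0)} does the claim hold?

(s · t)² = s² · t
All pairs

Testing each pair:
(0, 4): LHS = 0, RHS = 0 → holds
(2, 1): LHS = 4, RHS = 4 → holds
(4, 0): LHS = 0, RHS = 0 → holds
(7, 0): LHS = 0, RHS = 0 → holds

Every pair satisfies the claim.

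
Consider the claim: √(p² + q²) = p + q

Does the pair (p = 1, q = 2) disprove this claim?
Yes

Substituting p = 1, q = 2:
LHS = √(1² + 2²) = √(5) ≈ 2.236
RHS = 1 + 2 = 3

Since LHS ≠ RHS, this pair disproves the claim.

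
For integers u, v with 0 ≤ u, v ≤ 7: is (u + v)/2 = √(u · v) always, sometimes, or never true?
It holds at (u, v) = (5, 5) (both sides equal 5), but fails at (u, v) = (7, 4) (LHS = 11/2, RHS = 2·√(7) ≈ 5.292).

Answer: Sometimes true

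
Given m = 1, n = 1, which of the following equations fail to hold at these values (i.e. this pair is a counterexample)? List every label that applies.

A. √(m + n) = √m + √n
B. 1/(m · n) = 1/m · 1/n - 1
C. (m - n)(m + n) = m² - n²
A, B

Evaluating each claim at the given values:
A. LHS = √(2) ≈ 1.414, RHS = 2 → fails here (LHS ≠ RHS)
B. LHS = 1, RHS = 0 → fails here (LHS ≠ RHS)
C. LHS = 0, RHS = 0 → holds here (LHS = RHS)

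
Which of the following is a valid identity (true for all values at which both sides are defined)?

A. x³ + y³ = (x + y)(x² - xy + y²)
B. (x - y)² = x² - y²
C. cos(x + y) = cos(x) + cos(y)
A

A: holds — e.g. at (4, 5), both sides equal 189.
B: fails at (2, 7) — LHS = 25, RHS = -45.
C: fails at (6, 7) — LHS = cos(13) ≈ 0.9074, RHS = cos(7) + cos(6) ≈ 1.714.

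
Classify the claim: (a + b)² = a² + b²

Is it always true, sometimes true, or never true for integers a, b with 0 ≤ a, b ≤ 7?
Sometimes true

It holds at (a, b) = (0, 1) (both sides equal 1), but fails at (a, b) = (1, 7) (LHS = 64, RHS = 50).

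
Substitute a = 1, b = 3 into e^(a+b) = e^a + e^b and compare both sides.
LHS = e^(1+3) = e^4 ≈ 54.6
RHS = e^1 + e^3 = e + e^3 ≈ 22.8

LHS ≠ RHS (they differ by about 31.79), so the equation does not hold here.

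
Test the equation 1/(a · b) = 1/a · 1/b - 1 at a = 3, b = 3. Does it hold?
Substituting a = 3, b = 3:

LHS = 1/(3 · 3) = 1/9
RHS = 1/3 · 1/3 - 1 = -8/9

LHS ≠ RHS, so the equation does not hold at this point.

Answer: Fails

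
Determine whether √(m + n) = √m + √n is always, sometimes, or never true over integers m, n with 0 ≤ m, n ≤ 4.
Sometimes true

It holds at (m, n) = (2, 0) (both sides equal √(2) ≈ 1.414), but fails at (m, n) = (1, 4) (LHS = √(5) ≈ 2.236, RHS = 3).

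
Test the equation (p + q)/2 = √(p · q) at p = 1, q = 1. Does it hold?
Substituting p = 1, q = 1:

LHS = (1 + 1)/2 = 1
RHS = √(1 · 1) = 1

LHS = RHS, so the equation holds at this point.

Answer: Holds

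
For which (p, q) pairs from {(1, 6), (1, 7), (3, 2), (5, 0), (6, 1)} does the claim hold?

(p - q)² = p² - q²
Testing each pair:
(1, 6): LHS = 25, RHS = -35 → fails
(1, 7): LHS = 36, RHS = -48 → fails
(3, 2): LHS = 1, RHS = 5 → fails
(5, 0): LHS = 25, RHS = 25 → holds
(6, 1): LHS = 25, RHS = 35 → fails

1 of 5 pairs satisfies the claim.

Answer: (5, 0)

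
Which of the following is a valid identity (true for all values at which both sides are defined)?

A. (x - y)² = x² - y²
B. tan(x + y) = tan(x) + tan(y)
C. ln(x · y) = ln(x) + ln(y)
C

A: fails at (2, 7) — LHS = 25, RHS = -45.
B: fails at (2, 5) — LHS = tan(7) ≈ 0.8714, RHS = tan(5) + tan(2) ≈ -5.566.
C: holds — e.g. at (1, 4), both sides equal ln(4) ≈ 1.386.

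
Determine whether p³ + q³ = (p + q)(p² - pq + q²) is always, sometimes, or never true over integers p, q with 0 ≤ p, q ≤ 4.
The identity holds for every pair in the range. For instance at (p, q) = (3, 3): both sides equal 54.

Answer: Always true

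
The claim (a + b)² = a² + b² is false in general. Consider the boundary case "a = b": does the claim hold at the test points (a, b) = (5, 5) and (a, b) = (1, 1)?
At (5, 5): LHS = 100 ≠ RHS = 50
At (1, 1): LHS = 4 ≠ RHS = 2

Answer: No, fails at both test points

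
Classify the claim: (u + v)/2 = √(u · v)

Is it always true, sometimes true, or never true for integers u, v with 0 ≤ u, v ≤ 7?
Sometimes true

It holds at (u, v) = (1, 1) (both sides equal 1), but fails at (u, v) = (6, 5) (LHS = 11/2, RHS = √(30) ≈ 5.477).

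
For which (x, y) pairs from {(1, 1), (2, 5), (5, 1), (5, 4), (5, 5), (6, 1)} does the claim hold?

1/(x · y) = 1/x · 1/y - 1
Testing each pair:
(1, 1): LHS = 1, RHS = 0 → fails
(2, 5): LHS = 1/10, RHS = -9/10 → fails
(5, 1): LHS = 1/5, RHS = -4/5 → fails
(5, 4): LHS = 1/20, RHS = -19/20 → fails
(5, 5): LHS = 1/25, RHS = -24/25 → fails
(6, 1): LHS = 1/6, RHS = -5/6 → fails

No pair satisfies the claim.

Answer: None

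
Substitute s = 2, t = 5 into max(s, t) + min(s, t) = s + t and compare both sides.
LHS = max(2, 5) + min(2, 5) = 7
RHS = 2 + 5 = 7

LHS = RHS: the two sides agree.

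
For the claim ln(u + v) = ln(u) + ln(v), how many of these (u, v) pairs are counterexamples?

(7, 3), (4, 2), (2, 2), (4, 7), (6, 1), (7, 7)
Testing each pair:
(7, 3): LHS = ln(10) ≈ 2.303, RHS = ln(3) + ln(7) ≈ 3.045 → counterexample
(4, 2): LHS = ln(6) ≈ 1.792, RHS = ln(2) + ln(4) ≈ 2.079 → counterexample
(2, 2): LHS = ln(4) ≈ 1.386, RHS = 2·ln(2) ≈ 1.386 → satisfies claim
(4, 7): LHS = ln(11) ≈ 2.398, RHS = ln(4) + ln(7) ≈ 3.332 → counterexample
(6, 1): LHS = ln(7) ≈ 1.946, RHS = ln(6) ≈ 1.792 → counterexample
(7, 7): LHS = ln(14) ≈ 2.639, RHS = 2·ln(7) ≈ 3.892 → counterexample

That makes 5 counterexamples.

Answer: 5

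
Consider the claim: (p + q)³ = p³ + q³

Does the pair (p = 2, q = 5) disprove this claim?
Substituting p = 2, q = 5:
LHS = (2 + 5)³ = 343
RHS = 2³ + 5³ = 133

Since LHS ≠ RHS, this pair disproves the claim.

Answer: Yes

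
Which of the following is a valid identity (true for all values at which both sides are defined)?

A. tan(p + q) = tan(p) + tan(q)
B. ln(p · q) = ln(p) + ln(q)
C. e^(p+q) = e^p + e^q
A: fails at (1, 3) — LHS = tan(4) ≈ 1.158, RHS = tan(3) + tan(1) ≈ 1.415.
B: holds — e.g. at (3, 7), both sides equal ln(21) ≈ 3.045.
C: fails at (3, 3) — LHS = e^6 ≈ 403.4, RHS = 2·e^3 ≈ 40.17.

Answer: B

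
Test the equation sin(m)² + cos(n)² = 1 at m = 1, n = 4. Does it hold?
Fails

Substituting m = 1, n = 4:

LHS = sin(1)² + cos(4)² ≈ 1.135
RHS = 1

LHS ≠ RHS, so the equation does not hold at this point.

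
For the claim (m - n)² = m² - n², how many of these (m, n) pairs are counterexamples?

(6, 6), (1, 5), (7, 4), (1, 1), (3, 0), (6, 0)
2

Testing each pair:
(6, 6): LHS = 0, RHS = 0 → satisfies claim
(1, 5): LHS = 16, RHS = -24 → counterexample
(7, 4): LHS = 9, RHS = 33 → counterexample
(1, 1): LHS = 0, RHS = 0 → satisfies claim
(3, 0): LHS = 9, RHS = 9 → satisfies claim
(6, 0): LHS = 36, RHS = 36 → satisfies claim

That makes 2 counterexamples.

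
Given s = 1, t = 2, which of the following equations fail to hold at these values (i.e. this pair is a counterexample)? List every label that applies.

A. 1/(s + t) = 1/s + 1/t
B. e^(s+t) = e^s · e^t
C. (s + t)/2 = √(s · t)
A, C

Evaluating each claim at the given values:
A. LHS = 1/3, RHS = 3/2 → fails here (LHS ≠ RHS)
B. LHS = e^3 ≈ 20.09, RHS = e^3 ≈ 20.09 → holds here (LHS = RHS)
C. LHS = 3/2, RHS = √(2) ≈ 1.414 → fails here (LHS ≠ RHS)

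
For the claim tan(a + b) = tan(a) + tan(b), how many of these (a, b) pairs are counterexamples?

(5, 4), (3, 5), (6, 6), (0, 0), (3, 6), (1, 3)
Testing each pair:
(5, 4): LHS = tan(9) ≈ -0.4523, RHS = tan(5) + tan(4) ≈ -2.223 → counterexample
(3, 5): LHS = tan(8) ≈ -6.8, RHS = tan(5) + tan(3) ≈ -3.523 → counterexample
(6, 6): LHS = tan(12) ≈ -0.6359, RHS = 2·tan(6) ≈ -0.582 → counterexample
(0, 0): LHS = 0, RHS = 0 → satisfies claim
(3, 6): LHS = tan(9) ≈ -0.4523, RHS = tan(6) + tan(3) ≈ -0.4336 → counterexample
(1, 3): LHS = tan(4) ≈ 1.158, RHS = tan(3) + tan(1) ≈ 1.415 → counterexample

That makes 5 counterexamples.

Answer: 5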